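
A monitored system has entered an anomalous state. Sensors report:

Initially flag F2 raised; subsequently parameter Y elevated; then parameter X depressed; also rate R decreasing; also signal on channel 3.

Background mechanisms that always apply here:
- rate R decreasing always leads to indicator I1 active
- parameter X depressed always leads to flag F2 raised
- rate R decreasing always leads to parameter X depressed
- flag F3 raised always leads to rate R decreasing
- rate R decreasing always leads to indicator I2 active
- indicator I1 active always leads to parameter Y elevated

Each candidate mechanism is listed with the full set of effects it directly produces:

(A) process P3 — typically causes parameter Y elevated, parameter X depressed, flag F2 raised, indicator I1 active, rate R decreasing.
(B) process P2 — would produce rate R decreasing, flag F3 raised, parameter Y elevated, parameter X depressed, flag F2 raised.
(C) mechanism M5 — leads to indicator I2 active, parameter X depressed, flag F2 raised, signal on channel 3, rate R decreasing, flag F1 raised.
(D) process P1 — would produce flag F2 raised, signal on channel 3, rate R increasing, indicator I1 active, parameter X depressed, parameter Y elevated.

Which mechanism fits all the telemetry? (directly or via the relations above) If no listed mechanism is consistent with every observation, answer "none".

C

Checking each candidate against the observations:
(A) process P3 — flag F2 raised yes; parameter Y elevated yes; parameter X depressed yes; rate R decreasing yes; signal on channel 3 NO
(B) process P2 — flag F2 raised yes; parameter Y elevated yes; parameter X depressed yes; rate R decreasing yes; signal on channel 3 NO
(C) mechanism M5 — flag F2 raised yes; parameter Y elevated yes (via rate R decreasing → indicator I1 active → parameter Y elevated); parameter X depressed yes; rate R decreasing yes; signal on channel 3 yes
(D) process P1 — fails on rate R decreasing (predicts rate R increasing, not rate R decreasing)
(C) alone accounts for all the evidence.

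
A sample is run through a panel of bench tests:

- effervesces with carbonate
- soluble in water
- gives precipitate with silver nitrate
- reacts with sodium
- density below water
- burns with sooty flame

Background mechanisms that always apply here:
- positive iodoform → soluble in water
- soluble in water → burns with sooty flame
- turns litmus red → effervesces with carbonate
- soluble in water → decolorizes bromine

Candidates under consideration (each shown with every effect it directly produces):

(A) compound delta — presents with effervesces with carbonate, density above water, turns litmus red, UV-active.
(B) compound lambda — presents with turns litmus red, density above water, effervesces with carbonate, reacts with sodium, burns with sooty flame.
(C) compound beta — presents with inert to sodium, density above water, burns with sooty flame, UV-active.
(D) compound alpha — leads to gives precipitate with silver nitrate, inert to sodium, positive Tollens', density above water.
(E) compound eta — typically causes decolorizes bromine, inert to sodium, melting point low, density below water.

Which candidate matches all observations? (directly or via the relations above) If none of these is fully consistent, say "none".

Checking each candidate against the observations:
(A) compound delta — fails on soluble in water, gives precipitate with silver nitrate, reacts with sodium, density below water, burns with sooty flame (predicts density above water, not density below water)
(B) compound lambda — effervesces with carbonate ✓; soluble in water ✗; gives precipitate with silver nitrate ✗; reacts with sodium ✓; density below water ✗; burns with sooty flame ✓
(C) compound beta — effervesces with carbonate ✗; soluble in water ✗; gives precipitate with silver nitrate ✗; reacts with sodium ✗; density below water ✗; burns with sooty flame ✓
(D) compound alpha — effervesces with carbonate ✗; soluble in water ✗; gives precipitate with silver nitrate ✓; reacts with sodium ✗; density below water ✗; burns with sooty flame ✗
(E) compound eta — fails on effervesces with carbonate, soluble in water, gives precipitate with silver nitrate, reacts with sodium, burns with sooty flame (predicts inert to sodium, not reacts with sodium)
No candidate is consistent with all observations.

none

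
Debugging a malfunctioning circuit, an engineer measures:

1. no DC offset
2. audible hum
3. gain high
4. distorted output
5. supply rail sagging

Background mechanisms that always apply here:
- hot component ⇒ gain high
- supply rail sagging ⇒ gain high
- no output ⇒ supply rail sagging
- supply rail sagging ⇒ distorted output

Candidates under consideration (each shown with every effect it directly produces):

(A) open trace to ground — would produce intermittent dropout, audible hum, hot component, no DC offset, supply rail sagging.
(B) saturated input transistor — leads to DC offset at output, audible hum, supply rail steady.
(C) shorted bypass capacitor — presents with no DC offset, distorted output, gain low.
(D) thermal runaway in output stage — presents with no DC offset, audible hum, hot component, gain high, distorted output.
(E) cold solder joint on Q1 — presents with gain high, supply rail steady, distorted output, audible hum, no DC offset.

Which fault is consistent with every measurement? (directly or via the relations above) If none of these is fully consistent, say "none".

A

For each candidate, compare predicted effects to what was observed:
(A) open trace to ground — no DC offset yes; audible hum yes; gain high yes (by supply rail sagging → gain high); distorted output yes (by supply rail sagging → distorted output); supply rail sagging yes
(B) saturated input transistor — no DC offset NO; audible hum yes; gain high NO; distorted output NO; supply rail sagging NO
(C) shorted bypass capacitor — no DC offset yes; audible hum NO; gain high NO; distorted output yes; supply rail sagging NO
(D) thermal runaway in output stage — no DC offset yes; audible hum yes; gain high yes; distorted output yes; supply rail sagging NO
(E) cold solder joint on Q1 — no DC offset yes; audible hum yes; gain high yes; distorted output yes; supply rail sagging NO
Only (A) is consistent with every observation.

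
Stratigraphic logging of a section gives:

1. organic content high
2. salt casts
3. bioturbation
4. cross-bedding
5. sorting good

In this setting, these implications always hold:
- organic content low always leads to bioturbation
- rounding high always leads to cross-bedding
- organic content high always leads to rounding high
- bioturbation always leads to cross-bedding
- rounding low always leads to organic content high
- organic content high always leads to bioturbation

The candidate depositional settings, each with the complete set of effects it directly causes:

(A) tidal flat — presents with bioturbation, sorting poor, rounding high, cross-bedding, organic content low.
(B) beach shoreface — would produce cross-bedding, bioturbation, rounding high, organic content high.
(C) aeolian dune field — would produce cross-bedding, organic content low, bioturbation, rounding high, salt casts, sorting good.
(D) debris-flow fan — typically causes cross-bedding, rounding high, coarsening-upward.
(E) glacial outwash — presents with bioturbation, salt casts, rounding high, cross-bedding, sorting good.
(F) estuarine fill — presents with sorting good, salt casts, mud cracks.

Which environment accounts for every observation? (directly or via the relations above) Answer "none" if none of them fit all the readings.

none

Testing each hypothesis:
(A) tidal flat — organic content high miss; salt casts miss; bioturbation match; cross-bedding match; sorting good miss
(B) beach shoreface — organic content high match; salt casts miss; bioturbation match; cross-bedding match; sorting good miss
(C) aeolian dune field — fails on organic content high (predicts organic content low, not organic content high)
(D) debris-flow fan — does not account for organic content high, salt casts, bioturbation, sorting good
(E) glacial outwash — does not account for organic content high
(F) estuarine fill — does not account for organic content high, bioturbation, cross-bedding
Every candidate fails on at least one observation.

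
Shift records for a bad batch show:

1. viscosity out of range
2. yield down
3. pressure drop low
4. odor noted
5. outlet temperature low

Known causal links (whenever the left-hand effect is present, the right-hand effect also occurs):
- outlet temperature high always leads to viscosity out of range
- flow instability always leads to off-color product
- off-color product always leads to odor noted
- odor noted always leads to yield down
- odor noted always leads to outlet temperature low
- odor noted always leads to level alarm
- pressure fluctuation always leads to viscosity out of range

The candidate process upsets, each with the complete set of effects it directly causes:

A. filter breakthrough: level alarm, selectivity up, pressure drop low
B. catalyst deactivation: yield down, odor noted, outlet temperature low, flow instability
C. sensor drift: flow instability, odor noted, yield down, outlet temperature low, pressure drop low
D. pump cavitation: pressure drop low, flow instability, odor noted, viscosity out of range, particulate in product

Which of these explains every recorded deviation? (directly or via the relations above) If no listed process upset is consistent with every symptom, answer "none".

D

For each candidate, compare predicted effects to what was observed:
(A) filter breakthrough — does not account for viscosity out of range, yield down, odor noted, outlet temperature low
(B) catalyst deactivation — does not account for viscosity out of range, pressure drop low
(C) sensor drift — viscosity out of range miss; yield down match; pressure drop low match; odor noted match; outlet temperature low match
(D) pump cavitation — viscosity out of range match; yield down match (by odor noted → yield down); pressure drop low match; odor noted match; outlet temperature low match (by odor noted → outlet temperature low)
Only (D) is consistent with every observation.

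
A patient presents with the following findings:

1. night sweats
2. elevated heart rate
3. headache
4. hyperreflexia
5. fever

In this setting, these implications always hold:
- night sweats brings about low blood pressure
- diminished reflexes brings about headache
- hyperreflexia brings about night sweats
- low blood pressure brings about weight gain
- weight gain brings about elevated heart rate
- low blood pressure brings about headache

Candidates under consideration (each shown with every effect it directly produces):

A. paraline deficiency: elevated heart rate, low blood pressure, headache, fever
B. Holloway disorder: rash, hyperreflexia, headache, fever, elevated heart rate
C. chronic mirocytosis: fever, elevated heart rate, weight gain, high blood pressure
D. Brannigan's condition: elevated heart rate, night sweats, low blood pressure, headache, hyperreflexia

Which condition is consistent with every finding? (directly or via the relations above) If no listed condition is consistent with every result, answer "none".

B

Per-candidate check:
(A) paraline deficiency — night sweats NO; elevated heart rate yes; headache yes; hyperreflexia NO; fever yes
(B) Holloway disorder — accounts for every observation (night sweats through hyperreflexia → night sweats)
(C) chronic mirocytosis — night sweats NO; elevated heart rate yes; headache NO; hyperreflexia NO; fever yes
(D) Brannigan's condition — night sweats yes; elevated heart rate yes; headache yes; hyperreflexia yes; fever NO
Only (B) is consistent with every observation.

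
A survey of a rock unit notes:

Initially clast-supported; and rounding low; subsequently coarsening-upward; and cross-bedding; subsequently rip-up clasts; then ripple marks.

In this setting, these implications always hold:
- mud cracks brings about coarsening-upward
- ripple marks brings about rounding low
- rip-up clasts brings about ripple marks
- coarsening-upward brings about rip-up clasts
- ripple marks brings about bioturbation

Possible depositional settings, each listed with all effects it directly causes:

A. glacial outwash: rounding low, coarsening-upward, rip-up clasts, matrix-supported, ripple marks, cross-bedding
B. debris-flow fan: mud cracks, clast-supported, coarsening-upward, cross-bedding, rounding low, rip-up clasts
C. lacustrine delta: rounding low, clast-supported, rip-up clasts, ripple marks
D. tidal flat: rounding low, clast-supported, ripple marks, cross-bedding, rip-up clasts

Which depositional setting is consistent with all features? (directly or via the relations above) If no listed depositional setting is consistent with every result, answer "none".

B

For each candidate, compare predicted effects to what was observed:
(A) glacial outwash — clast-supported ✗; rounding low ✓; coarsening-upward ✓; cross-bedding ✓; rip-up clasts ✓; ripple marks ✓
(B) debris-flow fan — clast-supported ✓; rounding low ✓; coarsening-upward ✓; cross-bedding ✓; rip-up clasts ✓; ripple marks ✓ (through rip-up clasts → ripple marks)
(C) lacustrine delta — clast-supported ✓; rounding low ✓; coarsening-upward ✗; cross-bedding ✗; rip-up clasts ✓; ripple marks ✓
(D) tidal flat — does not account for coarsening-upward
(B) is the only candidate with no mismatches.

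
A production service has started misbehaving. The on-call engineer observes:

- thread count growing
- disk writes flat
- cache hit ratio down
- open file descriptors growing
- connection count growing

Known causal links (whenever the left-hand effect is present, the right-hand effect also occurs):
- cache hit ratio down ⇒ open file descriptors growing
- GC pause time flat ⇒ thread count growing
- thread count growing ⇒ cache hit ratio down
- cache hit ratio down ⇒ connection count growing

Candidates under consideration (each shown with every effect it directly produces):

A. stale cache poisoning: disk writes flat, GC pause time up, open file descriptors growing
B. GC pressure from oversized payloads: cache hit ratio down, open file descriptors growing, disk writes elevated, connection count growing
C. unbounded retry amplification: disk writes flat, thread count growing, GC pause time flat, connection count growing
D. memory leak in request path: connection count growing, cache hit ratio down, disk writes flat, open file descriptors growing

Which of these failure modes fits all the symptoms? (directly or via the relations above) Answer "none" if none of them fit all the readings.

C

Checking each candidate against the observations:
(A) stale cache poisoning — thread count growing NO; disk writes flat yes; cache hit ratio down NO; open file descriptors growing yes; connection count growing NO
(B) GC pressure from oversized payloads — thread count growing NO; disk writes flat NO; cache hit ratio down yes; open file descriptors growing yes; connection count growing yes
(C) unbounded retry amplification — thread count growing yes; disk writes flat yes; cache hit ratio down yes (through thread count growing → cache hit ratio down); open file descriptors growing yes (through thread count growing → cache hit ratio down → open file descriptors growing); connection count growing yes
(D) memory leak in request path — does not account for thread count growing
(C) is the only candidate with no mismatches.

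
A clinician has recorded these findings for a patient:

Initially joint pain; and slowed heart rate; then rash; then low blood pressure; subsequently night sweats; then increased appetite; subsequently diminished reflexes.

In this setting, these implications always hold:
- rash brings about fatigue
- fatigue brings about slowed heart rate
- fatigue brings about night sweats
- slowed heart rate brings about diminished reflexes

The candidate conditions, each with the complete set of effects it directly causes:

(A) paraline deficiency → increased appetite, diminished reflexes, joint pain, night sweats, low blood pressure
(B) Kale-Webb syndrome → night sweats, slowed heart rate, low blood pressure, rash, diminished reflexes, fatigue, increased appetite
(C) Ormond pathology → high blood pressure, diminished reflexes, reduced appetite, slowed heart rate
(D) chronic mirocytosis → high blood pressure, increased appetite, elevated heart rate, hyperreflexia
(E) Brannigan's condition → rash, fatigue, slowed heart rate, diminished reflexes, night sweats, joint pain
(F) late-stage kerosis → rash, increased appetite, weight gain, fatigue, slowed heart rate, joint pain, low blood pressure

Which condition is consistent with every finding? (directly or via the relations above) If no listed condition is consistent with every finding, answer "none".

Checking each candidate against the observations:
(A) paraline deficiency — joint pain match; slowed heart rate miss; rash miss; low blood pressure match; night sweats match; increased appetite match; diminished reflexes match
(B) Kale-Webb syndrome — does not account for joint pain
(C) Ormond pathology — fails on joint pain, rash, low blood pressure, night sweats, increased appetite (predicts high blood pressure, not low blood pressure; predicts reduced appetite, not increased appetite)
(D) chronic mirocytosis — joint pain miss; slowed heart rate miss; rash miss; low blood pressure miss; night sweats miss; increased appetite match; diminished reflexes miss
(E) Brannigan's condition — does not account for low blood pressure, increased appetite
(F) late-stage kerosis — accounts for every observation (night sweats by fatigue → night sweats)
(F) is the only candidate with no mismatches.

F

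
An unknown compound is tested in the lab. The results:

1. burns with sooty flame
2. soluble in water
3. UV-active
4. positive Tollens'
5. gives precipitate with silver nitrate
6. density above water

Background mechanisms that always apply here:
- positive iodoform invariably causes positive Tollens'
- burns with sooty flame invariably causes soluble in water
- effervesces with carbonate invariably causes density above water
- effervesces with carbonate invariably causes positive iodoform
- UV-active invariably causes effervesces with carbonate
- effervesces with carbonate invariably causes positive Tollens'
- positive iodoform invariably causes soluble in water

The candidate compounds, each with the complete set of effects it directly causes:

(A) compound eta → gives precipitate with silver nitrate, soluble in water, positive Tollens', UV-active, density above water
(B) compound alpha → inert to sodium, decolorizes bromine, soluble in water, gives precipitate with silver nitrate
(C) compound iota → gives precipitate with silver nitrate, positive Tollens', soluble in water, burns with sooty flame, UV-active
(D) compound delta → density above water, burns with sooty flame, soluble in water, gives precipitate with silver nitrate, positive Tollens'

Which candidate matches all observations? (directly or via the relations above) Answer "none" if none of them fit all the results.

For each candidate, compare predicted effects to what was observed:
(A) compound eta — burns with sooty flame ✗; soluble in water ✓; UV-active ✓; positive Tollens' ✓; gives precipitate with silver nitrate ✓; density above water ✓
(B) compound alpha — does not account for burns with sooty flame, UV-active, positive Tollens', density above water
(C) compound iota — burns with sooty flame ✓; soluble in water ✓; UV-active ✓; positive Tollens' ✓; gives precipitate with silver nitrate ✓; density above water ✓ (through UV-active → effervesces with carbonate → density above water)
(D) compound delta — burns with sooty flame ✓; soluble in water ✓; UV-active ✗; positive Tollens' ✓; gives precipitate with silver nitrate ✓; density above water ✓
(C) alone accounts for all the evidence.

C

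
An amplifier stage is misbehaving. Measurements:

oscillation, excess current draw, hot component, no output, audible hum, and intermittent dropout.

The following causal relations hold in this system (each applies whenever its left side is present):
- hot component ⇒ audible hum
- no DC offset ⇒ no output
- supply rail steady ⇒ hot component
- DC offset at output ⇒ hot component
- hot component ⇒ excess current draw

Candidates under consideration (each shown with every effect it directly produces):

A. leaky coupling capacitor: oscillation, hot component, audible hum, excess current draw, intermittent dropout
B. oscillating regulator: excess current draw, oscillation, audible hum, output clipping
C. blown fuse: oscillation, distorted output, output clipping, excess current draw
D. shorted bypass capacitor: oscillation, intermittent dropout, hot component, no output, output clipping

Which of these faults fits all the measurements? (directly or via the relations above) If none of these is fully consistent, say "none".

D

Per-candidate check:
(A) leaky coupling capacitor — oscillation +; excess current draw +; hot component +; no output -; audible hum +; intermittent dropout +
(B) oscillating regulator — does not account for hot component, no output, intermittent dropout
(C) blown fuse — oscillation +; excess current draw +; hot component -; no output -; audible hum -; intermittent dropout -
(D) shorted bypass capacitor — oscillation +; excess current draw + (by hot component → excess current draw); hot component +; no output +; audible hum + (by hot component → audible hum); intermittent dropout +
(D) is the only candidate with no mismatches.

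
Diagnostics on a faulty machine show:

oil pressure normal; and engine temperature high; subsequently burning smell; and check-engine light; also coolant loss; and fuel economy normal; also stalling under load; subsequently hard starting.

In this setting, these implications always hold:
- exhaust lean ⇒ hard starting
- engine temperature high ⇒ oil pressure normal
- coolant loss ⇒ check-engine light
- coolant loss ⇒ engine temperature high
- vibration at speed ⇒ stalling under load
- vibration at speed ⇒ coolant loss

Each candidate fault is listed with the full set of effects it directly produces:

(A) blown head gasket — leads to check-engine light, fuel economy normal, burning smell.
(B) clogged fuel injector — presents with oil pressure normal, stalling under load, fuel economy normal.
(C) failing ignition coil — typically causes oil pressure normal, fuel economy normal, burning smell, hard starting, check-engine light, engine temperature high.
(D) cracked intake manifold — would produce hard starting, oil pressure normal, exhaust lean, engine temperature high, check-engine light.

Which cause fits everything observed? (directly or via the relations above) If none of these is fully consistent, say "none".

Checking each candidate against the observations:
(A) blown head gasket — oil pressure normal miss; engine temperature high miss; burning smell match; check-engine light match; coolant loss miss; fuel economy normal match; stalling under load miss; hard starting miss
(B) clogged fuel injector — oil pressure normal match; engine temperature high miss; burning smell miss; check-engine light miss; coolant loss miss; fuel economy normal match; stalling under load match; hard starting miss
(C) failing ignition coil — oil pressure normal match; engine temperature high match; burning smell match; check-engine light match; coolant loss miss; fuel economy normal match; stalling under load miss; hard starting match
(D) cracked intake manifold — does not account for burning smell, coolant loss, fuel economy normal, stalling under load
No candidate is consistent with all observations.

none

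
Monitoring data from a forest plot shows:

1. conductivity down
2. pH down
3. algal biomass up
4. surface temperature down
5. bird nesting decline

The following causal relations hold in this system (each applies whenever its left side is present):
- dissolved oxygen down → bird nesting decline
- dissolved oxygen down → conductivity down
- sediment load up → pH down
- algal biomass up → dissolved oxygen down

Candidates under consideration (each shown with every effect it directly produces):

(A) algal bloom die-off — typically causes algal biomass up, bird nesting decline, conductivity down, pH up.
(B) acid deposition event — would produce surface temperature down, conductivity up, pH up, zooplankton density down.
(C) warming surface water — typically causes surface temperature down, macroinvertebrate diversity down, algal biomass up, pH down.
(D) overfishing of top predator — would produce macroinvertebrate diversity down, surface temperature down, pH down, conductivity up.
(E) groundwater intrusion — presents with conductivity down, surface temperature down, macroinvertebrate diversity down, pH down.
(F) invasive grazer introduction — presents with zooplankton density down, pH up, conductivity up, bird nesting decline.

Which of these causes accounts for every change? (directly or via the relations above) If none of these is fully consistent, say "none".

Checking each candidate against the observations:
(A) algal bloom die-off — fails on pH down, surface temperature down (predicts pH up, not pH down)
(B) acid deposition event — conductivity down -; pH down -; algal biomass up -; surface temperature down +; bird nesting decline -
(C) warming surface water — conductivity down + (by algal biomass up → dissolved oxygen down → conductivity down); pH down +; algal biomass up +; surface temperature down +; bird nesting decline + (by algal biomass up → dissolved oxygen down → bird nesting decline)
(D) overfishing of top predator — conductivity down -; pH down +; algal biomass up -; surface temperature down +; bird nesting decline -
(E) groundwater intrusion — conductivity down +; pH down +; algal biomass up -; surface temperature down +; bird nesting decline -
(F) invasive grazer introduction — conductivity down -; pH down -; algal biomass up -; surface temperature down -; bird nesting decline +
Only (C) is consistent with every observation.

C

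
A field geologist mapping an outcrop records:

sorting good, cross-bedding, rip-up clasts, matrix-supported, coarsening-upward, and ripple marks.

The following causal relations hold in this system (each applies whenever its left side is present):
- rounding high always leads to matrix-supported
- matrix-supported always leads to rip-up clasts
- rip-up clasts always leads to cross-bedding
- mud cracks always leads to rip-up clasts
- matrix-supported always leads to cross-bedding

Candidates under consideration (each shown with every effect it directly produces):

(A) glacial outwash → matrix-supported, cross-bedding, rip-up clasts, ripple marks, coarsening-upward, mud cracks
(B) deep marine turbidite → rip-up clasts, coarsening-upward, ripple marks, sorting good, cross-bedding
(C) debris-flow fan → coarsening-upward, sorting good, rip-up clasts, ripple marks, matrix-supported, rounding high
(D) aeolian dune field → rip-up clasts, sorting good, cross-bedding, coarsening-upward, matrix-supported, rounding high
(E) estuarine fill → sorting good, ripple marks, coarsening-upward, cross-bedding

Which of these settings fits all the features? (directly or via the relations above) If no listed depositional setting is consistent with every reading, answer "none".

C

Testing each hypothesis:
(A) glacial outwash — sorting good miss; cross-bedding match; rip-up clasts match; matrix-supported match; coarsening-upward match; ripple marks match
(B) deep marine turbidite — sorting good match; cross-bedding match; rip-up clasts match; matrix-supported miss; coarsening-upward match; ripple marks match
(C) debris-flow fan — accounts for every observation (cross-bedding through matrix-supported → cross-bedding)
(D) aeolian dune field — sorting good match; cross-bedding match; rip-up clasts match; matrix-supported match; coarsening-upward match; ripple marks miss
(E) estuarine fill — sorting good match; cross-bedding match; rip-up clasts miss; matrix-supported miss; coarsening-upward match; ripple marks match
Only (C) is consistent with every observation.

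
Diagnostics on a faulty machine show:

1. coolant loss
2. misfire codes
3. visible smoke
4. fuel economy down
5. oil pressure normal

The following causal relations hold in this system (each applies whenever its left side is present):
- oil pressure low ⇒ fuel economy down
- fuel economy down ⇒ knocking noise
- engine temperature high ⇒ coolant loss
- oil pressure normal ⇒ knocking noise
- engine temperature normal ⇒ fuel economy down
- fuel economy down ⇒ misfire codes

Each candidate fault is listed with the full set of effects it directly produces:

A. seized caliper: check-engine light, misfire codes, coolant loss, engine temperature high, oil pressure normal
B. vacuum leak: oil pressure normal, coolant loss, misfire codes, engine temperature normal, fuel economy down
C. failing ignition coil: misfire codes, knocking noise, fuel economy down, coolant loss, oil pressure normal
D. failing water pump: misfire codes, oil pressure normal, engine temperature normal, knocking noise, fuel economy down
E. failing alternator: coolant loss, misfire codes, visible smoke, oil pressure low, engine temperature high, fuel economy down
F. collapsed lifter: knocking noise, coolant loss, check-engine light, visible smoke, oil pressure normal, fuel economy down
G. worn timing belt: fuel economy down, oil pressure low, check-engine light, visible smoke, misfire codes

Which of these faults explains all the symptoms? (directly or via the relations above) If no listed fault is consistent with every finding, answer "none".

F

Per-candidate check:
(A) seized caliper — does not account for visible smoke, fuel economy down
(B) vacuum leak — does not account for visible smoke
(C) failing ignition coil — coolant loss ✓; misfire codes ✓; visible smoke ✗; fuel economy down ✓; oil pressure normal ✓
(D) failing water pump — coolant loss ✗; misfire codes ✓; visible smoke ✗; fuel economy down ✓; oil pressure normal ✓
(E) failing alternator — coolant loss ✓; misfire codes ✓; visible smoke ✓; fuel economy down ✓; oil pressure normal ✗
(F) collapsed lifter — coolant loss ✓; misfire codes ✓ (by fuel economy down → misfire codes); visible smoke ✓; fuel economy down ✓; oil pressure normal ✓
(G) worn timing belt — fails on coolant loss, oil pressure normal (predicts oil pressure low, not oil pressure normal)
(F) alone accounts for all the evidence.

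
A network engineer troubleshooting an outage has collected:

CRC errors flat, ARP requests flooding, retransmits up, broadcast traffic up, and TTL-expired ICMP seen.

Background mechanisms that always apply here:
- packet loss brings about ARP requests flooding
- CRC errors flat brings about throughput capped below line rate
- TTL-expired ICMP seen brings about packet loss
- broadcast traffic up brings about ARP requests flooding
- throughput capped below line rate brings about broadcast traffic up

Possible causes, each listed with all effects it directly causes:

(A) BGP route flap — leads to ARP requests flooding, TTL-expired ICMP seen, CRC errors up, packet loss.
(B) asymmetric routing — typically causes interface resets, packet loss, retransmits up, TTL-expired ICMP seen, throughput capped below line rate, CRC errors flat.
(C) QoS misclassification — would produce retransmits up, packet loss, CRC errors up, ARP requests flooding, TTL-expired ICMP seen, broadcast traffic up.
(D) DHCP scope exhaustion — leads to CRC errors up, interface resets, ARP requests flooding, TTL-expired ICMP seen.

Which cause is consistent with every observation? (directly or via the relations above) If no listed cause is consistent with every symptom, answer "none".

For each candidate, compare predicted effects to what was observed:
(A) BGP route flap — CRC errors flat NO; ARP requests flooding yes; retransmits up NO; broadcast traffic up NO; TTL-expired ICMP seen yes
(B) asymmetric routing — accounts for every observation (ARP requests flooding via packet loss → ARP requests flooding)
(C) QoS misclassification — fails on CRC errors flat (predicts CRC errors up, not CRC errors flat)
(D) DHCP scope exhaustion — fails on CRC errors flat, retransmits up, broadcast traffic up (predicts CRC errors up, not CRC errors flat)
(B) alone accounts for all the evidence.

B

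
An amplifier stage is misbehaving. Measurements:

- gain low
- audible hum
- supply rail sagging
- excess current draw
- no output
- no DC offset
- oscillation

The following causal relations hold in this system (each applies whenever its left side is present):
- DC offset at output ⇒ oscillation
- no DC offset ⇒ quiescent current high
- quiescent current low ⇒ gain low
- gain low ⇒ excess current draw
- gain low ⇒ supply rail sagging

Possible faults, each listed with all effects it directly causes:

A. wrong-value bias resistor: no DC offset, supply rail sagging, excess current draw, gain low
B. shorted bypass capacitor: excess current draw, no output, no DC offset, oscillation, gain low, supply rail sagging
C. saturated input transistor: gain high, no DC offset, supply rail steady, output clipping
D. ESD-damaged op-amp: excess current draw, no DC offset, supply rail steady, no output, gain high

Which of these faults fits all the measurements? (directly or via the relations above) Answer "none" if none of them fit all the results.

none

Per-candidate check:
(A) wrong-value bias resistor — does not account for audible hum, no output, oscillation
(B) shorted bypass capacitor — gain low +; audible hum -; supply rail sagging +; excess current draw +; no output +; no DC offset +; oscillation +
(C) saturated input transistor — gain low -; audible hum -; supply rail sagging -; excess current draw -; no output -; no DC offset +; oscillation -
(D) ESD-damaged op-amp — fails on gain low, audible hum, supply rail sagging, oscillation (predicts gain high, not gain low; predicts supply rail steady, not supply rail sagging)
No candidate is consistent with all observations.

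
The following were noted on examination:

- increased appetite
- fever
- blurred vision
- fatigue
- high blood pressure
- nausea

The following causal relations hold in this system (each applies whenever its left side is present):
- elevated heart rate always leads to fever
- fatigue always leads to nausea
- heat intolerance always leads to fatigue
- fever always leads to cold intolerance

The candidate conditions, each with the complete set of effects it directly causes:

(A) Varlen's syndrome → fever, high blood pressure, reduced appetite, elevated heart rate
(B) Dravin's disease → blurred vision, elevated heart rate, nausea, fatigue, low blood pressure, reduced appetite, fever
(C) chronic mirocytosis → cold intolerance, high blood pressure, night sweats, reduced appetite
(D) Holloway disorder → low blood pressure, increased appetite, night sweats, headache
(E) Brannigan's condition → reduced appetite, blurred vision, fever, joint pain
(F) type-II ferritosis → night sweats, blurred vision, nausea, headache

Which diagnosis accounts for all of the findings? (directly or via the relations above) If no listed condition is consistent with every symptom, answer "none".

none

Checking each candidate against the observations:
(A) Varlen's syndrome — increased appetite -; fever +; blurred vision -; fatigue -; high blood pressure +; nausea -
(B) Dravin's disease — increased appetite -; fever +; blurred vision +; fatigue +; high blood pressure -; nausea +
(C) chronic mirocytosis — fails on increased appetite, fever, blurred vision, fatigue, nausea (predicts reduced appetite, not increased appetite)
(D) Holloway disorder — increased appetite +; fever -; blurred vision -; fatigue -; high blood pressure -; nausea -
(E) Brannigan's condition — increased appetite -; fever +; blurred vision +; fatigue -; high blood pressure -; nausea -
(F) type-II ferritosis — increased appetite -; fever -; blurred vision +; fatigue -; high blood pressure -; nausea +
None of the listed candidates fits everything.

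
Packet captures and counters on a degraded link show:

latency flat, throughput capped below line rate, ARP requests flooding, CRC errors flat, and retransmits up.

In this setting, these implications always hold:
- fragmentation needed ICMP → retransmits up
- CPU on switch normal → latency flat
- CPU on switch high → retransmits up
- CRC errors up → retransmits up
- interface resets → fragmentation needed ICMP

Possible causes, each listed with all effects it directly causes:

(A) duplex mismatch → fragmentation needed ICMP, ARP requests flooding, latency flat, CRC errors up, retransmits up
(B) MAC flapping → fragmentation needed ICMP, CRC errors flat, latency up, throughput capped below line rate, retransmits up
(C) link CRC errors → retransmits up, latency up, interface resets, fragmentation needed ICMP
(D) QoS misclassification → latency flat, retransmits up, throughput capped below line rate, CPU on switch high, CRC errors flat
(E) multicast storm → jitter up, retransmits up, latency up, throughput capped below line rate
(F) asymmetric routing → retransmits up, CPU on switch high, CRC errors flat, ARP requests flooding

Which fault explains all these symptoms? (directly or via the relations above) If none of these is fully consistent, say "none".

Per-candidate check:
(A) duplex mismatch — fails on throughput capped below line rate, CRC errors flat (predicts CRC errors up, not CRC errors flat)
(B) MAC flapping — fails on latency flat, ARP requests flooding (predicts latency up, not latency flat)
(C) link CRC errors — latency flat miss; throughput capped below line rate miss; ARP requests flooding miss; CRC errors flat miss; retransmits up match
(D) QoS misclassification — latency flat match; throughput capped below line rate match; ARP requests flooding miss; CRC errors flat match; retransmits up match
(E) multicast storm — fails on latency flat, ARP requests flooding, CRC errors flat (predicts latency up, not latency flat)
(F) asymmetric routing — does not account for latency flat, throughput capped below line rate
No candidate is consistent with all observations.

none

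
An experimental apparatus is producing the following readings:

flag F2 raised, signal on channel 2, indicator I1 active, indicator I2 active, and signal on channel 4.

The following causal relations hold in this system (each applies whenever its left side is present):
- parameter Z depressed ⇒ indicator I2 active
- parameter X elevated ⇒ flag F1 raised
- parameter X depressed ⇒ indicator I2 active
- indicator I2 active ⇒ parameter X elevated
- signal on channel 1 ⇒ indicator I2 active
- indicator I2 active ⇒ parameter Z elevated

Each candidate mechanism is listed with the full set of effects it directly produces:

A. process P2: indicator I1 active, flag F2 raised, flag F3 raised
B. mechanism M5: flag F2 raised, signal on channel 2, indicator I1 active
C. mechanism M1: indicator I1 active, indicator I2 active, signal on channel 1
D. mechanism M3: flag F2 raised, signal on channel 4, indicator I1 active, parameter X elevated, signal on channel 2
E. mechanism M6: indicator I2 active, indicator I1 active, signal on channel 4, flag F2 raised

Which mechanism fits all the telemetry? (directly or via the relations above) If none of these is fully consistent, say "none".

none

Checking each candidate against the observations:
(A) process P2 — flag F2 raised ✓; signal on channel 2 ✗; indicator I1 active ✓; indicator I2 active ✗; signal on channel 4 ✗
(B) mechanism M5 — flag F2 raised ✓; signal on channel 2 ✓; indicator I1 active ✓; indicator I2 active ✗; signal on channel 4 ✗
(C) mechanism M1 — does not account for flag F2 raised, signal on channel 2, signal on channel 4
(D) mechanism M3 — flag F2 raised ✓; signal on channel 2 ✓; indicator I1 active ✓; indicator I2 active ✗; signal on channel 4 ✓
(E) mechanism M6 — flag F2 raised ✓; signal on channel 2 ✗; indicator I1 active ✓; indicator I2 active ✓; signal on channel 4 ✓
No candidate is consistent with all observations.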